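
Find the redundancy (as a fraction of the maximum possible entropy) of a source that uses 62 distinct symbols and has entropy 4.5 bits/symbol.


H_max = log2(K) = log2(62) = 5.9542 bits/symbol. Redundancy = 1 - H/H_max = 1 - 4.5/5.9542 = 1 - 0.7558 = 0.2442

0.2442


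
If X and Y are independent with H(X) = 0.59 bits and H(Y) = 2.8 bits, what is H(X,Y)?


For independent variables, H(X,Y) = H(X) + H(Y) = 0.59 + 2.8 = 3.39

3.39 bits


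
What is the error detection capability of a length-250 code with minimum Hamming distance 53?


Detection capability = d_min - 1 = 53 - 1 = 52

52 errors


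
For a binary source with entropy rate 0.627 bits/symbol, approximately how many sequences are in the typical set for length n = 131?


log2|A_typical| = nH = 131 * 0.627 = 82.137, so |A_typical| ~ 2^82.137 = 5.317e+24

5.317e+24


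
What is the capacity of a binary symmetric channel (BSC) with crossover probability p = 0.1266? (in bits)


H(p) = -p*log2(p) - (1-p)*log2(1-p) = -0.1266*log2(0.1266) - 0.8734*log2(0.8734) = 0.377477 + 0.170562 = 0.548. C = 1 - H(p) = 1 - 0.548 = 0.452

0.452 bits


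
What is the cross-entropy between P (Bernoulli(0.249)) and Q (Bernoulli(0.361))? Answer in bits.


H(P,Q) = -p*log2(q) - (1-p)*log2(1-q). -0.249*log2(0.361) = 0.366012; -0.751*log2(0.639) = 0.485230. H(P,Q) = 0.366012 + 0.485230 = 0.8512

0.8512 bits


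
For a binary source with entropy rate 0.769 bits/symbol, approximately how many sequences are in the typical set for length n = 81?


log2|A_typical| = nH = 81 * 0.769 = 62.289, so |A_typical| ~ 2^62.289 = 5.635e+18

5.635e+18


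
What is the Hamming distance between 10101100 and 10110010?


Count differing positions: . . . ^ ^ ^ ^ . = 4 differences

4


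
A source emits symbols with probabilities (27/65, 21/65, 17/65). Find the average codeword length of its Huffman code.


Huffman construction (repeatedly merge the two least-probable nodes; each merge adds 1 bit to every symbol beneath it): 17/65 + 21/65 = 38/65; 27/65 + 38/65 = 1. Resulting codeword lengths (in the order the probabilities were given): (1, 2, 2). L_avg = sum(p_i * l_i) = 27/65*1 + 21/65*2 + 17/65*2 = 103/65 = 1.5846

1.5846 bits


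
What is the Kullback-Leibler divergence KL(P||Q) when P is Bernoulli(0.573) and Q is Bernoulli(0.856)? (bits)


KL = p*log2(p/q) + (1-p)*log2((1-p)/(1-q)) = 0.573*log2(0.573/0.856) + 0.427*log2(0.427/0.144) = 0.3378

0.3378 bits


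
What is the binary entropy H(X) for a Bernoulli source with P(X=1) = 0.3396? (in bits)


H = -p*log2(p) - (1-p)*log2(1-p). -0.3396*log2(0.3396) = 0.529128; -0.6604*log2(0.6604) = 0.395307. H = 0.529128 + 0.395307 = 0.9244

0.9244 bits


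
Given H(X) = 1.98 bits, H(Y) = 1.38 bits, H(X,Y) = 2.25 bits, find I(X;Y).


I(X;Y) = H(X) + H(Y) - H(X,Y) = 1.98 + 1.38 - 2.25 = 1.11

1.11 bits


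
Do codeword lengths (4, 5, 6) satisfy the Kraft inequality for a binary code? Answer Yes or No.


Kraft sum = sum(2^(-l_i)) = 0.1094, need <= 1. Result: satisfied (a binary prefix-free code with these lengths exists)

Yes


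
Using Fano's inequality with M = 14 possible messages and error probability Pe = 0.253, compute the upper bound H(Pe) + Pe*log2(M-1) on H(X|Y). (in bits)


H(Pe) = -Pe*log2(Pe) - (1-Pe)*log2(1-Pe) = -0.253*log2(0.253) - 0.747*log2(0.747) = 0.501646 + 0.314352 = 0.816. Pe*log2(M-1) = 0.253*log2(13) = 0.936211. Bound = H(Pe) + Pe*log2(M-1) = 0.501646 + 0.314352 + 0.936211 = 1.7522

1.7522 bits


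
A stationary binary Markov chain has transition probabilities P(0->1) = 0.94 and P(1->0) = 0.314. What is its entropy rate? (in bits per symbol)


Stationary distribution: pi_0 = p10/(p01+p10) = 0.2504, pi_1 = 0.7496. Entropy rate H' = pi_0*H(p01) + pi_1*H(p10) = 0.2504*0.3274 + 0.7496*0.8977 = 0.7549

0.7549 bits/symbol


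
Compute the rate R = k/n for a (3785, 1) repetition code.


Rate = k/n = 1/3785

1/3785


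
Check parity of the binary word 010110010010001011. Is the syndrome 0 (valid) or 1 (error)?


Syndrome = XOR of all bits = 0 XOR 1 XOR 0 XOR 1 XOR 1 XOR 0 XOR 0 XOR 1 XOR 0 XOR 0 XOR 1 XOR 0 XOR 0 XOR 0 XOR 1 XOR 0 XOR 1 XOR 1 = 0

0


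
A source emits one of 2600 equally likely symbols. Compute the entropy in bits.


H = log2(n) = log2(2600) = 11.3443

11.3443 bits


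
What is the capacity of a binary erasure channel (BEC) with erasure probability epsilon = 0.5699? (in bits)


C = 1 - epsilon = 1 - 0.5699 = 0.4301

0.4301 bits


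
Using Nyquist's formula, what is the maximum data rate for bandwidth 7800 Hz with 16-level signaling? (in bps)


Rate = 2 * B * log2(M) = 2 * 7800 * 4.0 = 62400.0

62400.0 bps


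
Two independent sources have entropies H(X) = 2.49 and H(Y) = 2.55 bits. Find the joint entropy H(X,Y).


For independent variables, H(X,Y) = H(X) + H(Y) = 2.49 + 2.55 = 5.04

5.04 bits


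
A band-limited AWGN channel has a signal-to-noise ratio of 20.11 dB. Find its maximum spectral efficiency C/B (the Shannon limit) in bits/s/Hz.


SNR_linear = 10^(20.11/10) = 102.5652; C/B = log2(1 + SNR_linear) = log2(1 + 102.5652) = 6.6944

6.6944 bits/s/Hz


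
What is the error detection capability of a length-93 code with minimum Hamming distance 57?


Detection capability = d_min - 1 = 57 - 1 = 56

56 errors


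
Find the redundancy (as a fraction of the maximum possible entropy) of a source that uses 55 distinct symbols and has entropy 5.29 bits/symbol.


H_max = log2(K) = log2(55) = 5.7814 bits/symbol. Redundancy = 1 - H/H_max = 1 - 5.29/5.7814 = 1 - 0.915 = 0.085

0.085


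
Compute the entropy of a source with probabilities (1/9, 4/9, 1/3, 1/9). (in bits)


H = -sum(p_i * log2(p_i)). Terms: -(1/9)*log2(1/9) = 0.352214; -(4/9)*log2(4/9) = 0.519967; -(1/3)*log2(1/3) = 0.528321; -(1/9)*log2(1/9) = 0.352214. H = 0.352214 + 0.519967 + 0.528321 + 0.352214 = 1.7527

1.7527 bits


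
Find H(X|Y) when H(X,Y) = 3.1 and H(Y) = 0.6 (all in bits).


H(X|Y) = H(X,Y) - H(Y) = 3.1 - 0.6 = 2.5

2.5 bits


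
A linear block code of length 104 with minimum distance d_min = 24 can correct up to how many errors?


Correction capability = floor((d-1)/2) = floor((24-1)/2) = 11

11 errors


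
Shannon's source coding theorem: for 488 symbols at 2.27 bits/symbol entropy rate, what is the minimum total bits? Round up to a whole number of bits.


Minimum bits >= n * H = 488 * 2.27 = 1107.76, rounded up to a whole number of bits = 1108

1108 bits


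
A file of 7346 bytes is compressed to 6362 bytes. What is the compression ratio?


Ratio = original / compressed = 7346 / 6362 = 1.1547

1.1547


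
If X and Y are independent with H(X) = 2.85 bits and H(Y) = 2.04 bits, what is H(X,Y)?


For independent variables, H(X,Y) = H(X) + H(Y) = 2.85 + 2.04 = 4.89

4.89 bits


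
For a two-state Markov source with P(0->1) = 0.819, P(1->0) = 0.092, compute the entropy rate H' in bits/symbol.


Stationary distribution: pi_0 = p10/(p01+p10) = 0.101, pi_1 = 0.899. Entropy rate H' = pi_0*H(p01) + pi_1*H(p10) = 0.101*0.6823 + 0.899*0.4431 = 0.4673

0.4673 bits/symbol


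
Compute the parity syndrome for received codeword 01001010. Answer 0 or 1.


Syndrome = XOR of all bits = 0 XOR 1 XOR 0 XOR 0 XOR 1 XOR 0 XOR 1 XOR 0 = 1

1


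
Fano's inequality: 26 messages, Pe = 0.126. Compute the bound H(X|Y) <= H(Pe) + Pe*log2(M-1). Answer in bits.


H(Pe) = -Pe*log2(Pe) - (1-Pe)*log2(1-Pe) = -0.126*log2(0.126) - 0.874*log2(0.874) = 0.376552 + 0.169814 = 0.5464. Pe*log2(M-1) = 0.126*log2(25) = 0.585126. Bound = H(Pe) + Pe*log2(M-1) = 0.376552 + 0.169814 + 0.585126 = 1.1315

1.1315 bits


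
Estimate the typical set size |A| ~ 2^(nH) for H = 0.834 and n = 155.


log2|A_typical| = nH = 155 * 0.834 = 129.27, so |A_typical| ~ 2^129.27 = 8.206e+38

8.206e+38


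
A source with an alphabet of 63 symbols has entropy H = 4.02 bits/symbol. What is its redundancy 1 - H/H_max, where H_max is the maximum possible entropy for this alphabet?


H_max = log2(K) = log2(63) = 5.9773 bits/symbol. Redundancy = 1 - H/H_max = 1 - 4.02/5.9773 = 1 - 0.6725 = 0.3275

0.3275


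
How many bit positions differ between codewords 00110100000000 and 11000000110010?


Count differing positions: ^ ^ ^ ^ . ^ . . ^ ^ . . ^ . = 8 differences

8


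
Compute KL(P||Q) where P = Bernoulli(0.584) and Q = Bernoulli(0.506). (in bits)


KL = p*log2(p/q) + (1-p)*log2((1-p)/(1-q)) = 0.584*log2(0.584/0.506) + 0.416*log2(0.416/0.494) = 0.0177

0.0177 bits


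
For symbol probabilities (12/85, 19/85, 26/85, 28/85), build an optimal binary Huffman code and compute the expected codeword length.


Huffman construction (repeatedly merge the two least-probable nodes; each merge adds 1 bit to every symbol beneath it): 12/85 + 19/85 = 31/85; 26/85 + 28/85 = 54/85; 31/85 + 54/85 = 1. Resulting codeword lengths (in the order the probabilities were given): (2, 2, 2, 2). L_avg = sum(p_i * l_i) = 12/85*2 + 19/85*2 + 26/85*2 + 28/85*2 = 2

2.0 bits


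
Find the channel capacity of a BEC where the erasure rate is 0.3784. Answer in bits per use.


C = 1 - epsilon = 1 - 0.3784 = 0.6216

0.6216 bits


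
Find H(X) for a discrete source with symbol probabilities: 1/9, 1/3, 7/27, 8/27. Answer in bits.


H = -sum(p_i * log2(p_i)). Terms: -(1/9)*log2(1/9) = 0.352214; -(1/3)*log2(1/3) = 0.528321; -(7/27)*log2(7/27) = 0.504916; -(8/27)*log2(8/27) = 0.519967. H = 0.352214 + 0.528321 + 0.504916 + 0.519967 = 1.9054

1.9054 bits


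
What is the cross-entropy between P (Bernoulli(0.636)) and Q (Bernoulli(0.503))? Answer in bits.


H(P,Q) = -p*log2(q) - (1-p)*log2(1-q). -0.636*log2(0.503) = 0.630511; -0.364*log2(0.497) = 0.367160. H(P,Q) = 0.630511 + 0.367160 = 0.9977

0.9977 bits


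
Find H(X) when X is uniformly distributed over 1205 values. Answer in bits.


H = log2(n) = log2(1205) = 10.2348

10.2348 bits


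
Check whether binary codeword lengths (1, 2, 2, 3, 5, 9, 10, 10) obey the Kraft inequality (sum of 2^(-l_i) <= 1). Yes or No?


Kraft sum = sum(2^(-l_i)) = 1.1602, need <= 1. Result: violated (a binary prefix-free code with these lengths cannot exist)

No


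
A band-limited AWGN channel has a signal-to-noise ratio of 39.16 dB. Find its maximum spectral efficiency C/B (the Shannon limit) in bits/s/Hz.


SNR_linear = 10^(39.16/10) = 8241.3812; C/B = log2(1 + SNR_linear) = log2(1 + 8241.3812) = 13.0088

13.0088 bits/s/Hz


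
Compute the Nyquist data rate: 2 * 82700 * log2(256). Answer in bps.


Rate = 2 * B * log2(M) = 2 * 82700 * 8.0 = 1323200.0

1323200.0 bps


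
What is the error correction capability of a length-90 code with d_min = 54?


Correction capability = floor((d-1)/2) = floor((54-1)/2) = 26

26 errors


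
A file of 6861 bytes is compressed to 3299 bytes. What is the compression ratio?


Ratio = original / compressed = 6861 / 3299 = 2.0797

2.0797


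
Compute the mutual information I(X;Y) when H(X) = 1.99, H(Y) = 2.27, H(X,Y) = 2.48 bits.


I(X;Y) = H(X) + H(Y) - H(X,Y) = 1.99 + 2.27 - 2.48 = 1.78

1.78 bits


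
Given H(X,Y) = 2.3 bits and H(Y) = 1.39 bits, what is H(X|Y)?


H(X|Y) = H(X,Y) - H(Y) = 2.3 - 1.39 = 0.91

0.91 bits


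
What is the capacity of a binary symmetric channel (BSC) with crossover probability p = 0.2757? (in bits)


H(p) = -p*log2(p) - (1-p)*log2(1-p) = -0.2757*log2(0.2757) - 0.7243*log2(0.7243) = 0.512479 + 0.337046 = 0.8495. C = 1 - H(p) = 1 - 0.8495 = 0.1505

0.1505 bits


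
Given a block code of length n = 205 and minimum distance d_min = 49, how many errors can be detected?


Detection capability = d_min - 1 = 49 - 1 = 48

48 errors


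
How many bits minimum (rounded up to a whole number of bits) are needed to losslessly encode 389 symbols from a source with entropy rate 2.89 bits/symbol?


Minimum bits >= n * H = 389 * 2.89 = 1124.21, rounded up to a whole number of bits = 1125

1125 bits


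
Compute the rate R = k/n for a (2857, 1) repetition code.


Rate = k/n = 1/2857

1/2857


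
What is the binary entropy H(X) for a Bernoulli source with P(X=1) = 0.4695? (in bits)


H = -p*log2(p) - (1-p)*log2(1-p). -0.4695*log2(0.4695) = 0.512132; -0.5305*log2(0.5305) = 0.485182. H = 0.512132 + 0.485182 = 0.9973

0.9973 bits


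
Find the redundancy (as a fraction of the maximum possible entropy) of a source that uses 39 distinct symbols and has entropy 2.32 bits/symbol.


H_max = log2(K) = log2(39) = 5.2854 bits/symbol. Redundancy = 1 - H/H_max = 1 - 2.32/5.2854 = 1 - 0.4389 = 0.5611

0.5611


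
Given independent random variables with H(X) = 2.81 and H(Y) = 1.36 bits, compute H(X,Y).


For independent variables, H(X,Y) = H(X) + H(Y) = 2.81 + 1.36 = 4.17

4.17 bits


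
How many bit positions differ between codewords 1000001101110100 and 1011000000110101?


Count differing positions: . . ^ ^ . . ^ ^ . ^ . . . . . ^ = 6 differences

6


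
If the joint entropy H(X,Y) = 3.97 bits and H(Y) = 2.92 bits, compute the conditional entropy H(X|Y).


H(X|Y) = H(X,Y) - H(Y) = 3.97 - 2.92 = 1.05

1.05 bits


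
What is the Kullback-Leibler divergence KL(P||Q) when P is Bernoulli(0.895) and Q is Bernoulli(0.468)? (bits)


KL = p*log2(p/q) + (1-p)*log2((1-p)/(1-q)) = 0.895*log2(0.895/0.468) + 0.105*log2(0.105/0.532) = 0.5914

0.5914 bits


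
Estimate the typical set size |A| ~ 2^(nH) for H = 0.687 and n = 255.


log2|A_typical| = nH = 255 * 0.687 = 175.185, so |A_typical| ~ 2^175.185 = 5.444e+52

5.444e+52


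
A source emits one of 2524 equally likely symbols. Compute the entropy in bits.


H = log2(n) = log2(2524) = 11.3015

11.3015 bits


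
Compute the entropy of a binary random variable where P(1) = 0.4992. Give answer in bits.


H = -p*log2(p) - (1-p)*log2(1-p). -0.4992*log2(0.4992) = 0.500353; -0.5008*log2(0.5008) = 0.499645. H = 0.500353 + 0.499645 = 1.0

1.0 bits


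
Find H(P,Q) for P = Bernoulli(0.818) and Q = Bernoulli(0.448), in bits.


H(P,Q) = -p*log2(q) - (1-p)*log2(1-q). -0.818*log2(0.448) = 0.947595; -0.182*log2(0.552) = 0.156021. H(P,Q) = 0.947595 + 0.156021 = 1.1036

1.1036 bits


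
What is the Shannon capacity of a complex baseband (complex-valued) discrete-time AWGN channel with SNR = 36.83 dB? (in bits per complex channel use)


SNR_linear = 10^(36.83/10) = 4819.478; C = log2(1 + SNR_linear) = log2(1 + 4819.478) = 12.235

12.235 bits/channel use


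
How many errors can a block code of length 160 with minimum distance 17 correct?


Correction capability = floor((d-1)/2) = floor((17-1)/2) = 8

8 errors


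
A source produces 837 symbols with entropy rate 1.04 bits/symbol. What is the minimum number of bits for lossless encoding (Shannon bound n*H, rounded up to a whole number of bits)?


Minimum bits >= n * H = 837 * 1.04 = 870.48, rounded up to a whole number of bits = 871

871 bits


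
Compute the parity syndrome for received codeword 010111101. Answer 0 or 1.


Syndrome = XOR of all bits = 0 XOR 1 XOR 0 XOR 1 XOR 1 XOR 1 XOR 1 XOR 0 XOR 1 = 0

0


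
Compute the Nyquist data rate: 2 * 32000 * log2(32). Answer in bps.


Rate = 2 * B * log2(M) = 2 * 32000 * 5.0 = 320000.0

320000.0 bps


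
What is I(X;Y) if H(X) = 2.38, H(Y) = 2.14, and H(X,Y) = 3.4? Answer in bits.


I(X;Y) = H(X) + H(Y) - H(X,Y) = 2.38 + 2.14 - 3.4 = 1.12

1.12 bits


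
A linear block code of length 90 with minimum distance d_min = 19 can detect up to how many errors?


Detection capability = d_min - 1 = 19 - 1 = 18

18 errors


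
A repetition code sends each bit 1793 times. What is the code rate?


Rate = k/n = 1/1793

1/1793


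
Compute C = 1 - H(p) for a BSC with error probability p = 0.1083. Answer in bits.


H(p) = -p*log2(p) - (1-p)*log2(1-p) = -0.1083*log2(0.1083) - 0.8917*log2(0.8917) = 0.347307 + 0.147460 = 0.4948. C = 1 - H(p) = 1 - 0.4948 = 0.5052

0.5052 bits


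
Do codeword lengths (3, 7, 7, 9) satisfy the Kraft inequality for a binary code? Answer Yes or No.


Kraft sum = sum(2^(-l_i)) = 0.1426, need <= 1. Result: satisfied (a binary prefix-free code with these lengths exists)

Yes


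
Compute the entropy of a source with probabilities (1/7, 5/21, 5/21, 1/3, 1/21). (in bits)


H = -sum(p_i * log2(p_i)). Terms: -(1/7)*log2(1/7) = 0.401051; -(5/21)*log2(5/21) = 0.492950; -(5/21)*log2(5/21) = 0.492950; -(1/3)*log2(1/3) = 0.528321; -(1/21)*log2(1/21) = 0.209158. H = 0.401051 + 0.492950 + 0.492950 + 0.528321 + 0.209158 = 2.1244

2.1244 bits


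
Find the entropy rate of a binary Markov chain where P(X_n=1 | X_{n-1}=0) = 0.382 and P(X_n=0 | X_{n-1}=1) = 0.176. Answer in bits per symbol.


Stationary distribution: pi_0 = p10/(p01+p10) = 0.3154, pi_1 = 0.6846. Entropy rate H' = pi_0*H(p01) + pi_1*H(p10) = 0.3154*0.9594 + 0.6846*0.6712 = 0.7621

0.7621 bits/symbol


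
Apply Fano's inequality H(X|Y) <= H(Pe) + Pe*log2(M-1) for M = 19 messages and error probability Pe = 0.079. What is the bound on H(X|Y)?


H(Pe) = -Pe*log2(Pe) - (1-Pe)*log2(1-Pe) = -0.079*log2(0.079) - 0.921*log2(0.921) = 0.289298 + 0.109348 = 0.3986. Pe*log2(M-1) = 0.079*log2(18) = 0.329424. Bound = H(Pe) + Pe*log2(M-1) = 0.289298 + 0.109348 + 0.329424 = 0.7281

0.7281 bits


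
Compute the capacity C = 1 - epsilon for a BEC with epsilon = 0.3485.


C = 1 - epsilon = 1 - 0.3485 = 0.6515

0.6515 bits


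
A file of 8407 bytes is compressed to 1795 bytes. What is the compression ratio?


Ratio = original / compressed = 8407 / 1795 = 4.6836

4.6836


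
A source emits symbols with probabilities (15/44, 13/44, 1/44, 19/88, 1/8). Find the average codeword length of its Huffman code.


Huffman construction (repeatedly merge the two least-probable nodes; each merge adds 1 bit to every symbol beneath it): 1/44 + 1/8 = 13/88; 13/88 + 19/88 = 4/11; 13/44 + 15/44 = 7/11; 4/11 + 7/11 = 1. Resulting codeword lengths (in the order the probabilities were given): (2, 2, 3, 2, 3). L_avg = sum(p_i * l_i) = 15/44*2 + 13/44*2 + 1/44*3 + 19/88*2 + 1/8*3 = 189/88 = 2.1477

2.1477 bits


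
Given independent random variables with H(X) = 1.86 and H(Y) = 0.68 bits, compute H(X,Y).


For independent variables, H(X,Y) = H(X) + H(Y) = 1.86 + 0.68 = 2.54

2.54 bits


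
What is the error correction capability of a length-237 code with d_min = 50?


Correction capability = floor((d-1)/2) = floor((50-1)/2) = 24

24 errors


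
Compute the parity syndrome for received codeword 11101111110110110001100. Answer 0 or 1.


Syndrome = XOR of all bits = 1 XOR 1 XOR 1 XOR 0 XOR 1 XOR 1 XOR 1 XOR 1 XOR 1 XOR 1 XOR 0 XOR 1 XOR 1 XOR 0 XOR 1 XOR 1 XOR 0 XOR 0 XOR 0 XOR 1 XOR 1 XOR 0 XOR 0 = 1

1


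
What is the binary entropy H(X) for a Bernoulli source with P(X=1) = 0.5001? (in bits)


H = -p*log2(p) - (1-p)*log2(1-p). -0.5001*log2(0.5001) = 0.499956; -0.4999*log2(0.4999) = 0.500044. H = 0.499956 + 0.500044 = 1.0

1.0 bits


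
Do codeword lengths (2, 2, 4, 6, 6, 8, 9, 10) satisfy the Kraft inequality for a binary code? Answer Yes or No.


Kraft sum = sum(2^(-l_i)) = 0.6006, need <= 1. Result: satisfied (a binary prefix-free code with these lengths exists)

Yes


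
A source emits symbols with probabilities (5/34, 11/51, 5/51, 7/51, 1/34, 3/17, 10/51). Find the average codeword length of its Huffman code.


Huffman construction (repeatedly merge the two least-probable nodes; each merge adds 1 bit to every symbol beneath it): 1/34 + 5/51 = 13/102; 13/102 + 7/51 = 9/34; 5/34 + 3/17 = 11/34; 10/51 + 11/51 = 7/17; 9/34 + 11/34 = 10/17; 7/17 + 10/17 = 1. Resulting codeword lengths (in the order the probabilities were given): (3, 2, 4, 3, 4, 3, 2). L_avg = sum(p_i * l_i) = 5/34*3 + 11/51*2 + 5/51*4 + 7/51*3 + 1/34*4 + 3/17*3 + 10/51*2 = 277/102 = 2.7157

2.7157 bits


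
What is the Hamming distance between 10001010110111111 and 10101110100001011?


Count differing positions: . . ^ . . ^ . . . ^ . ^ ^ . ^ . . = 6 differences

6


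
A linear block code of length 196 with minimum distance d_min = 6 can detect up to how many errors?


Detection capability = d_min - 1 = 6 - 1 = 5

5 errors


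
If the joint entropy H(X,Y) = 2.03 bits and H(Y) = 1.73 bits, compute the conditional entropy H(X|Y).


H(X|Y) = H(X,Y) - H(Y) = 2.03 - 1.73 = 0.3

0.3 bits


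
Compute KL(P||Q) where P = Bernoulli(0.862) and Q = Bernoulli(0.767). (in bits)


KL = p*log2(p/q) + (1-p)*log2((1-p)/(1-q)) = 0.862*log2(0.862/0.767) + 0.138*log2(0.138/0.233) = 0.0409

0.0409 bits


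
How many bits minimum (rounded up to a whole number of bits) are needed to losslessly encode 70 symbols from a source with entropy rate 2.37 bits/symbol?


Minimum bits >= n * H = 70 * 2.37 = 165.9, rounded up to a whole number of bits = 166

166 bits


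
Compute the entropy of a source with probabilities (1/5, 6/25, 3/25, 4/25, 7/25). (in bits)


H = -sum(p_i * log2(p_i)). Terms: -(1/5)*log2(1/5) = 0.464386; -(6/25)*log2(6/25) = 0.494134; -(3/25)*log2(3/25) = 0.367067; -(4/25)*log2(4/25) = 0.423017; -(7/25)*log2(7/25) = 0.514220. H = 0.464386 + 0.494134 + 0.367067 + 0.423017 + 0.514220 = 2.2628

2.2628 bits


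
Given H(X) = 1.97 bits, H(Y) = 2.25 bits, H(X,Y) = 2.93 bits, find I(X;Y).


I(X;Y) = H(X) + H(Y) - H(X,Y) = 1.97 + 2.25 - 2.93 = 1.29

1.29 bits


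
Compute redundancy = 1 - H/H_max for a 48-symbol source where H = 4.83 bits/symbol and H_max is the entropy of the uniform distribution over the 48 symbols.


H_max = log2(K) = log2(48) = 5.585 bits/symbol. Redundancy = 1 - H/H_max = 1 - 4.83/5.585 = 1 - 0.8648 = 0.1352

0.1352


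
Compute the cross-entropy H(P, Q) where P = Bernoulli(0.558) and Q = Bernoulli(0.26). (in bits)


H(P,Q) = -p*log2(q) - (1-p)*log2(1-q). -0.558*log2(0.26) = 1.084426; -0.442*log2(0.74) = 0.192006. H(P,Q) = 1.084426 + 0.192006 = 1.2764

1.2764 bits


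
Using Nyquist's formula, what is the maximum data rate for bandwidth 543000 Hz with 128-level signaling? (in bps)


Rate = 2 * B * log2(M) = 2 * 543000 * 7.0 = 7602000.0

7602000.0 bps


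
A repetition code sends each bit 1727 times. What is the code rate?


Rate = k/n = 1/1727

1/1727


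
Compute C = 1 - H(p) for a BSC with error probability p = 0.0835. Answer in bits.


H(p) = -p*log2(p) - (1-p)*log2(1-p) = -0.0835*log2(0.0835) - 0.9165*log2(0.9165) = 0.299104 + 0.115289 = 0.4144. C = 1 - H(p) = 1 - 0.4144 = 0.5856

0.5856 bits


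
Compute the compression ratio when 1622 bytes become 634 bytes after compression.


Ratio = original / compressed = 1622 / 634 = 2.5584

2.5584


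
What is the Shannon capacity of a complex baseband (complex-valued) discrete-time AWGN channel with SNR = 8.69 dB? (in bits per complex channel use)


SNR_linear = 10^(8.69/10) = 7.3961; C = log2(1 + SNR_linear) = log2(1 + 7.3961) = 3.0697

3.0697 bits/channel use


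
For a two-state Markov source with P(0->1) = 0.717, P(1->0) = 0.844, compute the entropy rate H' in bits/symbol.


Stationary distribution: pi_0 = p10/(p01+p10) = 0.5407, pi_1 = 0.4593. Entropy rate H' = pi_0*H(p01) + pi_1*H(p10) = 0.5407*0.8595 + 0.4593*0.6247 = 0.7516

0.7516 bits/symbol


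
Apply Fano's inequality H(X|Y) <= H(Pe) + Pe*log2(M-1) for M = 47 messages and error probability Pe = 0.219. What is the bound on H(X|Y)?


H(Pe) = -Pe*log2(Pe) - (1-Pe)*log2(1-Pe) = -0.219*log2(0.219) - 0.781*log2(0.781) = 0.479828 + 0.278509 = 0.7583. Pe*log2(M-1) = 0.219*log2(46) = 1.209660. Bound = H(Pe) + Pe*log2(M-1) = 0.479828 + 0.278509 + 1.209660 = 1.968

1.968 bits


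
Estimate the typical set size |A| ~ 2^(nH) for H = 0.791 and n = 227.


log2|A_typical| = nH = 227 * 0.791 = 179.557, so |A_typical| ~ 2^179.557 = 1.127e+54

1.127e+54


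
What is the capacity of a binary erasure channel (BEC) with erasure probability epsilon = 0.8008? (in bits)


C = 1 - epsilon = 1 - 0.8008 = 0.1992

0.1992 bits


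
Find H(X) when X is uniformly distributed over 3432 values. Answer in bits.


H = log2(n) = log2(3432) = 11.7448

11.7448 bits


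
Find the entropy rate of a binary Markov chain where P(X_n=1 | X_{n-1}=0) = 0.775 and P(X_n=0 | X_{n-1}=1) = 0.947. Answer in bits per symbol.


Stationary distribution: pi_0 = p10/(p01+p10) = 0.5499, pi_1 = 0.4501. Entropy rate H' = pi_0*H(p01) + pi_1*H(p10) = 0.5499*0.7692 + 0.4501*0.299 = 0.5576

0.5576 bits/symbol


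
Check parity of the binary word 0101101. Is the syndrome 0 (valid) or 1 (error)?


Syndrome = XOR of all bits = 0 XOR 1 XOR 0 XOR 1 XOR 1 XOR 0 XOR 1 = 0

0


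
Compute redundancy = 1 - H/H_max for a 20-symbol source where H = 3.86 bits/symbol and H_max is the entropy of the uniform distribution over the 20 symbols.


H_max = log2(K) = log2(20) = 4.3219 bits/symbol. Redundancy = 1 - H/H_max = 1 - 3.86/4.3219 = 1 - 0.8931 = 0.1069

0.1069


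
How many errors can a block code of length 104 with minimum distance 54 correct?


Correction capability = floor((d-1)/2) = floor((54-1)/2) = 26

26 errors


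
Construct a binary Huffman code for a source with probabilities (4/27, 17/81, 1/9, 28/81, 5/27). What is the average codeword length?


Huffman construction (repeatedly merge the two least-probable nodes; each merge adds 1 bit to every symbol beneath it): 1/9 + 4/27 = 7/27; 5/27 + 17/81 = 32/81; 7/27 + 28/81 = 49/81; 32/81 + 49/81 = 1. Resulting codeword lengths (in the order the probabilities were given): (3, 2, 3, 2, 2). L_avg = sum(p_i * l_i) = 4/27*3 + 17/81*2 + 1/9*3 + 28/81*2 + 5/27*2 = 61/27 = 2.2593

2.2593 bits


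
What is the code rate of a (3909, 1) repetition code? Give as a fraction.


Rate = k/n = 1/3909

1/3909


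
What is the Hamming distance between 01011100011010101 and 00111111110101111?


Count differing positions: . ^ ^ . . . ^ ^ ^ . ^ ^ ^ ^ . ^ . = 10 differences

10


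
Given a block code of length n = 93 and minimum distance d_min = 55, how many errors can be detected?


Detection capability = d_min - 1 = 55 - 1 = 54

54 errors


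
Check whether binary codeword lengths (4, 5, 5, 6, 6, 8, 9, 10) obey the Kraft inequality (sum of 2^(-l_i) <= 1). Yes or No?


Kraft sum = sum(2^(-l_i)) = 0.1631, need <= 1. Result: satisfied (a binary prefix-free code with these lengths exists)

Yes


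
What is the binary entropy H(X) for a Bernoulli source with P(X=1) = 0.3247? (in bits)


H = -p*log2(p) - (1-p)*log2(1-p). -0.3247*log2(0.3247) = 0.526930; -0.6753*log2(0.6753) = 0.382490. H = 0.526930 + 0.382490 = 0.9094

0.9094 bits


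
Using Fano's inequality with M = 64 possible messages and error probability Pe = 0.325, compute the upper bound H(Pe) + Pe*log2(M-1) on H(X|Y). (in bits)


H(Pe) = -Pe*log2(Pe) - (1-Pe)*log2(1-Pe) = -0.325*log2(0.325) - 0.675*log2(0.675) = 0.526984 + 0.382752 = 0.9097. Pe*log2(M-1) = 0.325*log2(63) = 1.942616. Bound = H(Pe) + Pe*log2(M-1) = 0.526984 + 0.382752 + 1.942616 = 2.8524

2.8524 bits


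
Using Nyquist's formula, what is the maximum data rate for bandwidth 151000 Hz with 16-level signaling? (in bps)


Rate = 2 * B * log2(M) = 2 * 151000 * 4.0 = 1208000.0

1208000.0 bps


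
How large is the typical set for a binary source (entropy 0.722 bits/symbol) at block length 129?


log2|A_typical| = nH = 129 * 0.722 = 93.138, so |A_typical| ~ 2^93.138 = 1.090e+28

1.090e+28


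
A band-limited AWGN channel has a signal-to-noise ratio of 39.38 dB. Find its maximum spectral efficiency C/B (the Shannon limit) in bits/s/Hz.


SNR_linear = 10^(39.38/10) = 8669.6188; C/B = log2(1 + SNR_linear) = log2(1 + 8669.6188) = 13.0819

13.0819 bits/s/Hz


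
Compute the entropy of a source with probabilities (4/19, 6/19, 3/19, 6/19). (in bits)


H = -sum(p_i * log2(p_i)). Terms: -(4/19)*log2(4/19) = 0.473248; -(6/19)*log2(6/19) = 0.525147; -(3/19)*log2(3/19) = 0.420468; -(6/19)*log2(6/19) = 0.525147. H = 0.473248 + 0.525147 + 0.420468 + 0.525147 = 1.944

1.944 bits


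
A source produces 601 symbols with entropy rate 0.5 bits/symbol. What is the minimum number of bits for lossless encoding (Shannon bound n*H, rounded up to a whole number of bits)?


Minimum bits >= n * H = 601 * 0.5 = 300.5, rounded up to a whole number of bits = 301

301 bits


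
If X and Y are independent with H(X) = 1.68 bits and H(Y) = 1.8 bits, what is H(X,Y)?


For independent variables, H(X,Y) = H(X) + H(Y) = 1.68 + 1.8 = 3.48

3.48 bits


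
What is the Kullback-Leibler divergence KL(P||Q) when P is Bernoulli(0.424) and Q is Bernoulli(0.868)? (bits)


KL = p*log2(p/q) + (1-p)*log2((1-p)/(1-q)) = 0.424*log2(0.424/0.868) + 0.576*log2(0.576/0.132) = 0.786

0.786 bits


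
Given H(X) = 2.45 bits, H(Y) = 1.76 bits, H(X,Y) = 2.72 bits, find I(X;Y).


I(X;Y) = H(X) + H(Y) - H(X,Y) = 2.45 + 1.76 - 2.72 = 1.49

1.49 bits


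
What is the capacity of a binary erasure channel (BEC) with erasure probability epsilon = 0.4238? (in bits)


C = 1 - epsilon = 1 - 0.4238 = 0.5762

0.5762 bits


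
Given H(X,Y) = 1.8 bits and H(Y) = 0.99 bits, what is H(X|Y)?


H(X|Y) = H(X,Y) - H(Y) = 1.8 - 0.99 = 0.81

0.81 bits


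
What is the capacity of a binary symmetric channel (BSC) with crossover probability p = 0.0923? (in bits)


H(p) = -p*log2(p) - (1-p)*log2(1-p) = -0.0923*log2(0.0923) - 0.9077*log2(0.9077) = 0.317284 + 0.126817 = 0.4441. C = 1 - H(p) = 1 - 0.4441 = 0.5559

0.5559 bits


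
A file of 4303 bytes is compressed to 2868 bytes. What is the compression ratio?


Ratio = original / compressed = 4303 / 2868 = 1.5003

1.5003


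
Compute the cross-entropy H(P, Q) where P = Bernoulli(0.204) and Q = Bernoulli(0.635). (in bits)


H(P,Q) = -p*log2(q) - (1-p)*log2(1-q). -0.204*log2(0.635) = 0.133655; -0.796*log2(0.365) = 1.157409. H(P,Q) = 0.133655 + 1.157409 = 1.2911

1.2911 bits


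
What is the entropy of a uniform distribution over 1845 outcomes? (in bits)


H = log2(n) = log2(1845) = 10.8494

10.8494 bits


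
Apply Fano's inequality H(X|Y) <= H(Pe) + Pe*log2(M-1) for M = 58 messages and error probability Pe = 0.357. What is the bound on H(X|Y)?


H(Pe) = -Pe*log2(Pe) - (1-Pe)*log2(1-Pe) = -0.357*log2(0.357) - 0.643*log2(0.643) = 0.530503 + 0.409661 = 0.9402. Pe*log2(M-1) = 0.357*log2(57) = 2.082342. Bound = H(Pe) + Pe*log2(M-1) = 0.530503 + 0.409661 + 2.082342 = 3.0225

3.0225 bits


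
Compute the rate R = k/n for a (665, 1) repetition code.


Rate = k/n = 1/665

1/665


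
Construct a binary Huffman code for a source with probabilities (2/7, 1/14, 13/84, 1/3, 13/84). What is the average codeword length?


Huffman construction (repeatedly merge the two least-probable nodes; each merge adds 1 bit to every symbol beneath it): 1/14 + 13/84 = 19/84; 13/84 + 19/84 = 8/21; 2/7 + 1/3 = 13/21; 8/21 + 13/21 = 1. Resulting codeword lengths (in the order the probabilities were given): (2, 3, 3, 2, 2). L_avg = sum(p_i * l_i) = 2/7*2 + 1/14*3 + 13/84*3 + 1/3*2 + 13/84*2 = 187/84 = 2.2262

2.2262 bits


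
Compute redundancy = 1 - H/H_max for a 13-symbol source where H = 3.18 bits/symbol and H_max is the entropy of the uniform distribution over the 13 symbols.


H_max = log2(K) = log2(13) = 3.7004 bits/symbol. Redundancy = 1 - H/H_max = 1 - 3.18/3.7004 = 1 - 0.8594 = 0.1406

0.1406


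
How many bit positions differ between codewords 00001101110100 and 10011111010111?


Count differing positions: ^ . . ^ . . ^ . ^ . . . ^ ^ = 6 differences

6


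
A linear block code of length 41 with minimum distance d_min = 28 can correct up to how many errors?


Correction capability = floor((d-1)/2) = floor((28-1)/2) = 13

13 errors


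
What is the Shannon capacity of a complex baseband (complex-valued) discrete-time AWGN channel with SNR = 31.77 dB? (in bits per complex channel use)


SNR_linear = 10^(31.77/10) = 1503.142; C = log2(1 + SNR_linear) = log2(1 + 1503.142) = 10.5547

10.5547 bits/channel use


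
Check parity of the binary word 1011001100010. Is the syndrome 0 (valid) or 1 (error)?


Syndrome = XOR of all bits = 1 XOR 0 XOR 1 XOR 1 XOR 0 XOR 0 XOR 1 XOR 1 XOR 0 XOR 0 XOR 0 XOR 1 XOR 0 = 0

0


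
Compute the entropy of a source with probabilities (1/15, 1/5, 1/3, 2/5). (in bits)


H = -sum(p_i * log2(p_i)). Terms: -(1/15)*log2(1/15) = 0.260459; -(1/5)*log2(1/5) = 0.464386; -(1/3)*log2(1/3) = 0.528321; -(2/5)*log2(2/5) = 0.528771. H = 0.260459 + 0.464386 + 0.528321 + 0.528771 = 1.7819

1.7819 bits


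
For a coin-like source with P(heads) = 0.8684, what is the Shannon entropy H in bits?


H = -p*log2(p) - (1-p)*log2(1-p). -0.8684*log2(0.8684) = 0.176779; -0.1316*log2(0.1316) = 0.385031. H = 0.176779 + 0.385031 = 0.5618

0.5618 bits


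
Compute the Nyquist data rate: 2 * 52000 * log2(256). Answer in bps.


Rate = 2 * B * log2(M) = 2 * 52000 * 8.0 = 832000.0

832000.0 bps


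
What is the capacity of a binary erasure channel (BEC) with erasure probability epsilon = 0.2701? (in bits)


C = 1 - epsilon = 1 - 0.2701 = 0.7299

0.7299 bits


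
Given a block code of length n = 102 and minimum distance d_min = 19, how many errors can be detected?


Detection capability = d_min - 1 = 19 - 1 = 18

18 errors


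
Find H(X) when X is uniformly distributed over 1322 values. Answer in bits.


H = log2(n) = log2(1322) = 10.3685

10.3685 bits


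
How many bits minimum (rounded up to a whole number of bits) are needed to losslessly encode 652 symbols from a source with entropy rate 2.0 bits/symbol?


Minimum bits >= n * H = 652 * 2.0 = 1304.0, rounded up to a whole number of bits = 1304

1304 bits


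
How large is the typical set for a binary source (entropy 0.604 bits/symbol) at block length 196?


log2|A_typical| = nH = 196 * 0.604 = 118.384, so |A_typical| ~ 2^118.384 = 4.336e+35

4.336e+35


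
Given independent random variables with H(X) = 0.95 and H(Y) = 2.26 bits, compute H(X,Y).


For independent variables, H(X,Y) = H(X) + H(Y) = 0.95 + 2.26 = 3.21

3.21 bits


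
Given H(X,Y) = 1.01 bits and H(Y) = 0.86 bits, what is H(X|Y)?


H(X|Y) = H(X,Y) - H(Y) = 1.01 - 0.86 = 0.15

0.15 bits


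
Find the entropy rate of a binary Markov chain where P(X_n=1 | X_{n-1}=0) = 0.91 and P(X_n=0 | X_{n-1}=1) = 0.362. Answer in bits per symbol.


Stationary distribution: pi_0 = p10/(p01+p10) = 0.2846, pi_1 = 0.7154. Entropy rate H' = pi_0*H(p01) + pi_1*H(p10) = 0.2846*0.4365 + 0.7154*0.9443 = 0.7998

0.7998 bits/symbol


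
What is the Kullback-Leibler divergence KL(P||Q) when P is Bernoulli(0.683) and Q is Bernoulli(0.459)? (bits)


KL = p*log2(p/q) + (1-p)*log2((1-p)/(1-q)) = 0.683*log2(0.683/0.459) + 0.317*log2(0.317/0.541) = 0.1472

0.1472 bits


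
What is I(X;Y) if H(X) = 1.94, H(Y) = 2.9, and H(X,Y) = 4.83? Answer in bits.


I(X;Y) = H(X) + H(Y) - H(X,Y) = 1.94 + 2.9 - 4.83 = 0.01

0.01 bits


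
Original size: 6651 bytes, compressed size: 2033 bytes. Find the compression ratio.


Ratio = original / compressed = 6651 / 2033 = 3.2715

3.2715


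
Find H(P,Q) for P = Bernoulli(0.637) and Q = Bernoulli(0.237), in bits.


H(P,Q) = -p*log2(q) - (1-p)*log2(1-q). -0.637*log2(0.237) = 1.323075; -0.363*log2(0.763) = 0.141659. H(P,Q) = 1.323075 + 0.141659 = 1.4647

1.4647 bits


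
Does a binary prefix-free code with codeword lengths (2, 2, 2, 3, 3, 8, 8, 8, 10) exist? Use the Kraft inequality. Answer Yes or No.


Kraft sum = sum(2^(-l_i)) = 1.0127, need <= 1. Result: violated (a binary prefix-free code with these lengths cannot exist)

No


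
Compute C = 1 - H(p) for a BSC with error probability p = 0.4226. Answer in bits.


H(p) = -p*log2(p) - (1-p)*log2(1-p) = -0.4226*log2(0.4226) - 0.5774*log2(0.5774) = 0.525138 + 0.457507 = 0.9826. C = 1 - H(p) = 1 - 0.9826 = 0.0174

0.0174 bits


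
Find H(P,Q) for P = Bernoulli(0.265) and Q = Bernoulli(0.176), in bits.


H(P,Q) = -p*log2(q) - (1-p)*log2(1-q). -0.265*log2(0.176) = 0.664183; -0.735*log2(0.824) = 0.205274. H(P,Q) = 0.664183 + 0.205274 = 0.8695

0.8695 bits


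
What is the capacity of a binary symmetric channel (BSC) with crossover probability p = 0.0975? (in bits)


H(p) = -p*log2(p) - (1-p)*log2(1-p) = -0.0975*log2(0.0975) - 0.9025*log2(0.9025) = 0.327449 + 0.133571 = 0.461. C = 1 - H(p) = 1 - 0.461 = 0.539

0.539 bits


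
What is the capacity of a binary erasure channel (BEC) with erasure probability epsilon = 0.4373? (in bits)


C = 1 - epsilon = 1 - 0.4373 = 0.5627

0.5627 bits


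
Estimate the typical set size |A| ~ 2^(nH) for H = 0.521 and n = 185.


log2|A_typical| = nH = 185 * 0.521 = 96.385, so |A_typical| ~ 2^96.385 = 1.035e+29

1.035e+29


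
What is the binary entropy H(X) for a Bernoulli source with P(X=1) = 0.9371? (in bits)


H = -p*log2(p) - (1-p)*log2(1-p). -0.9371*log2(0.9371) = 0.087830; -0.0629*log2(0.0629) = 0.251021. H = 0.087830 + 0.251021 = 0.3389

0.3389 bits


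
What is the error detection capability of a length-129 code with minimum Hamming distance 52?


Detection capability = d_min - 1 = 52 - 1 = 51

51 errors


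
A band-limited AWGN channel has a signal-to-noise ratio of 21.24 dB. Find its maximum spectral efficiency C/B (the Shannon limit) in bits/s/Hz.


SNR_linear = 10^(21.24/10) = 133.0454; C/B = log2(1 + SNR_linear) = log2(1 + 133.0454) = 7.0666

7.0666 bits/s/Hz


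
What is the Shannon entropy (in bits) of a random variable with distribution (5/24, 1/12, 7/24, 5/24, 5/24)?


H = -sum(p_i * log2(p_i)). Terms: -(5/24)*log2(5/24) = 0.471466; -(1/12)*log2(1/12) = 0.298747; -(7/24)*log2(7/24) = 0.518469; -(5/24)*log2(5/24) = 0.471466; -(5/24)*log2(5/24) = 0.471466. H = 0.471466 + 0.298747 + 0.518469 + 0.471466 + 0.471466 = 2.2316

2.2316 bits


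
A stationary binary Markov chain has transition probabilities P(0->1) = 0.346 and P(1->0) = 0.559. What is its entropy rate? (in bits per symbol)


Stationary distribution: pi_0 = p10/(p01+p10) = 0.6177, pi_1 = 0.3823. Entropy rate H' = pi_0*H(p01) + pi_1*H(p10) = 0.6177*0.9304 + 0.3823*0.9899 = 0.9532

0.9532 bits/symbol


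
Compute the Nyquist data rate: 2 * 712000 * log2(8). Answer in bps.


Rate = 2 * B * log2(M) = 2 * 712000 * 3.0 = 4272000.0

4272000.0 bps


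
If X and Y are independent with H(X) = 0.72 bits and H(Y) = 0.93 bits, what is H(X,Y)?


For independent variables, H(X,Y) = H(X) + H(Y) = 0.72 + 0.93 = 1.65

1.65 bits


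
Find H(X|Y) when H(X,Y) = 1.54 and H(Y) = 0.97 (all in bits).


H(X|Y) = H(X,Y) - H(Y) = 1.54 - 0.97 = 0.57

0.57 bits


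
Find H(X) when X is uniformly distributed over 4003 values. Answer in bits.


H = log2(n) = log2(4003) = 11.9669

11.9669 bits


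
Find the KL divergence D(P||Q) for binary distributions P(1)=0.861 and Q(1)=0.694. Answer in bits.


KL = p*log2(p/q) + (1-p)*log2((1-p)/(1-q)) = 0.861*log2(0.861/0.694) + 0.139*log2(0.139/0.306) = 0.1096

0.1096 bits


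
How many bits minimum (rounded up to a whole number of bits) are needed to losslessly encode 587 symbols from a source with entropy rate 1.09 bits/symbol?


Minimum bits >= n * H = 587 * 1.09 = 639.83, rounded up to a whole number of bits = 640

640 bits


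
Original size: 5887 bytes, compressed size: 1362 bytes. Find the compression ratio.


Ratio = original / compressed = 5887 / 1362 = 4.3223

4.3223


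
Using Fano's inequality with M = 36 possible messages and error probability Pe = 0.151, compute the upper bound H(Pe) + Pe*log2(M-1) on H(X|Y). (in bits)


H(Pe) = -Pe*log2(Pe) - (1-Pe)*log2(1-Pe) = -0.151*log2(0.151) - 0.849*log2(0.849) = 0.411834 + 0.200503 = 0.6123. Pe*log2(M-1) = 0.151*log2(35) = 0.774522. Bound = H(Pe) + Pe*log2(M-1) = 0.411834 + 0.200503 + 0.774522 = 1.3869

1.3869 bits


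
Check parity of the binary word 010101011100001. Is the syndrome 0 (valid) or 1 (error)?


Syndrome = XOR of all bits = 0 XOR 1 XOR 0 XOR 1 XOR 0 XOR 1 XOR 0 XOR 1 XOR 1 XOR 1 XOR 0 XOR 0 XOR 0 XOR 0 XOR 1 = 1

1
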